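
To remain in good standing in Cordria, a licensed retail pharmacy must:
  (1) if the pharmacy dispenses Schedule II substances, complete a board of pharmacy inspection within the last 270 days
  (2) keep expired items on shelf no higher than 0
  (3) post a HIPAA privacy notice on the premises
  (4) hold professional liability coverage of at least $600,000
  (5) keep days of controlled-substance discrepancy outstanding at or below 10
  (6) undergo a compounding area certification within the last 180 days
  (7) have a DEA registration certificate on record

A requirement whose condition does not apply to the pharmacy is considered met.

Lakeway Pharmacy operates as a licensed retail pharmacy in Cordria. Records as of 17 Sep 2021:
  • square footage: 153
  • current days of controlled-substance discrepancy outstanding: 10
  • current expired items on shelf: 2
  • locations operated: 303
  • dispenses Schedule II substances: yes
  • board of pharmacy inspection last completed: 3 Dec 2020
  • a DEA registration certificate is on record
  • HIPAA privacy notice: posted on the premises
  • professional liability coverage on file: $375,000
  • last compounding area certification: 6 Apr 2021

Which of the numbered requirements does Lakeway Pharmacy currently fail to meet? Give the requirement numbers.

1, 2, 4

1. condition 'dispenses Schedule II substances' holds; board of pharmacy inspection 288 days ago vs limit 270 → not met
2. expired items on shelf 2 > 0 → not met
3. HIPAA privacy notice present → met
4. professional liability coverage $375,000 < $600,000 → not met
5. days of controlled-substance discrepancy outstanding 10 ≤ 10 → met
6. compounding area certification 164 days ago vs limit 180 → met
7. DEA registration certificate present → met
Not met: 1, 2, 4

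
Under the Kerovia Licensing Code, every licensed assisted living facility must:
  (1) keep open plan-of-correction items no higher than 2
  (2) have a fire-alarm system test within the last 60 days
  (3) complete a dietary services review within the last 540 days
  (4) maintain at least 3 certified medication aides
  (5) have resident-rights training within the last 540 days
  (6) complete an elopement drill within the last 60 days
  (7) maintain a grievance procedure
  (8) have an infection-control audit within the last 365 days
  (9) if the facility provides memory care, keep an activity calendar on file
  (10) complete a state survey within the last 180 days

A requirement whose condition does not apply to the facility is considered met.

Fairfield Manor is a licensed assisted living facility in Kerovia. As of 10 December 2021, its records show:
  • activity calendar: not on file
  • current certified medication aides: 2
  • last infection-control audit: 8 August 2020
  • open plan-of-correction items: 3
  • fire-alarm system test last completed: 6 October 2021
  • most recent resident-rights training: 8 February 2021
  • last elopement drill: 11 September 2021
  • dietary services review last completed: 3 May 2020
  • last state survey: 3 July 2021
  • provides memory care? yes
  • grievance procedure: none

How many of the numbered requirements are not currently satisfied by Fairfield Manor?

1. open plan-of-correction items 3 > 2 → not met
2. fire-alarm system test 65 days ago vs limit 60 → not met
3. dietary services review 586 days ago vs limit 540 → not met
4. certified medication aides 2 < 3 → not met
5. resident-rights training 305 days ago vs limit 540 → met
6. elopement drill 90 days ago vs limit 60 → not met
7. grievance procedure absent → not met
8. infection-control audit 489 days ago vs limit 365 → not met
9. condition 'provides memory care' holds; activity calendar absent → not met
10. state survey 160 days ago vs limit 180 → met
Not met: 8 of 10

8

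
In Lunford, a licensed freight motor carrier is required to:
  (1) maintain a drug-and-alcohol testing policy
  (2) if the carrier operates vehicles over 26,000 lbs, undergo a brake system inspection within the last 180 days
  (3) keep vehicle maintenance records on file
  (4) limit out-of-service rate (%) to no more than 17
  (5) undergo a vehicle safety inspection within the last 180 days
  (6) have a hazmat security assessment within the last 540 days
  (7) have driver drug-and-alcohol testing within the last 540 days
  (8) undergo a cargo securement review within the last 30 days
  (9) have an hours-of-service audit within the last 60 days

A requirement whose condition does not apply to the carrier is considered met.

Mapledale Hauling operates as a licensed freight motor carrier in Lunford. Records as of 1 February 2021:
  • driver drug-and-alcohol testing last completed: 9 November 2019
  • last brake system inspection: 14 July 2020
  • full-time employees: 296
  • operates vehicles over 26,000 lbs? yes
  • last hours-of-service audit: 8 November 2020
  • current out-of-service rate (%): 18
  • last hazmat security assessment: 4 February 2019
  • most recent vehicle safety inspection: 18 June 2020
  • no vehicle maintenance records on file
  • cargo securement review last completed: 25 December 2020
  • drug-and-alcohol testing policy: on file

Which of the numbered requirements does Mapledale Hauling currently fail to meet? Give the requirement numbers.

2, 3, 4, 5, 6, 8, 9

1. drug-and-alcohol testing policy present → met
2. condition 'operates vehicles over 26,000 lbs' holds; brake system inspection 202 days ago vs limit 180 → not met
3. vehicle maintenance records absent → not met
4. out-of-service rate (%) 18 > 17 → not met
5. vehicle safety inspection 228 days ago vs limit 180 → not met
6. hazmat security assessment 728 days ago vs limit 540 → not met
7. driver drug-and-alcohol testing 450 days ago vs limit 540 → met
8. cargo securement review 38 days ago vs limit 30 → not met
9. hours-of-service audit 85 days ago vs limit 60 → not met
Not met: 2, 3, 4, 5, 6, 8, 9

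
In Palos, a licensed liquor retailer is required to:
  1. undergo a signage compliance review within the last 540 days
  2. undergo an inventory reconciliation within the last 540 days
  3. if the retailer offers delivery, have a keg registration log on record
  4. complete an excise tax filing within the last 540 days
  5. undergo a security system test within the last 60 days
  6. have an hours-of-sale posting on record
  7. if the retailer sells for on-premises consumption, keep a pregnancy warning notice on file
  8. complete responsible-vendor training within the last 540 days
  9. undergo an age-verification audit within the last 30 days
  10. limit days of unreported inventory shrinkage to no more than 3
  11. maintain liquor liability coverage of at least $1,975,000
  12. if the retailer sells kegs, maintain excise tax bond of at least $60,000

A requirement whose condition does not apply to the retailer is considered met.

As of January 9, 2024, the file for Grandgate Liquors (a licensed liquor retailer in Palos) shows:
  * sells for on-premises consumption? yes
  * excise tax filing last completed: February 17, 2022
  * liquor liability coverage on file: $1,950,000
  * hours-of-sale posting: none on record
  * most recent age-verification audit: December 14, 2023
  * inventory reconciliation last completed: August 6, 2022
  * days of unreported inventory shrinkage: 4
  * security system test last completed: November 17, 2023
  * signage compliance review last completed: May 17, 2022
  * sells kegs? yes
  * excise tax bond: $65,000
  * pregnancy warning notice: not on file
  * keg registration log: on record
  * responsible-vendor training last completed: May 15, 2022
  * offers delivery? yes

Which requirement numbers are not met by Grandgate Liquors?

1. signage compliance review 602 days ago vs limit 540 → not met
2. inventory reconciliation 521 days ago vs limit 540 → met
3. condition 'offers delivery' holds; keg registration log present → met
4. excise tax filing 691 days ago vs limit 540 → not met
5. security system test 53 days ago vs limit 60 → met
6. hours-of-sale posting absent → not met
7. condition 'sells for on-premises consumption' holds; pregnancy warning notice absent → not met
8. responsible-vendor training 604 days ago vs limit 540 → not met
9. age-verification audit 26 days ago vs limit 30 → met
10. days of unreported inventory shrinkage 4 > 3 → not met
11. liquor liability coverage $1,950,000 < $1,975,000 → not met
12. condition 'sells kegs' holds; excise tax bond $65,000 ≥ $60,000 → met
Not met: 1, 4, 6, 7, 8, 10, 11

1, 4, 6, 7, 8, 10, 11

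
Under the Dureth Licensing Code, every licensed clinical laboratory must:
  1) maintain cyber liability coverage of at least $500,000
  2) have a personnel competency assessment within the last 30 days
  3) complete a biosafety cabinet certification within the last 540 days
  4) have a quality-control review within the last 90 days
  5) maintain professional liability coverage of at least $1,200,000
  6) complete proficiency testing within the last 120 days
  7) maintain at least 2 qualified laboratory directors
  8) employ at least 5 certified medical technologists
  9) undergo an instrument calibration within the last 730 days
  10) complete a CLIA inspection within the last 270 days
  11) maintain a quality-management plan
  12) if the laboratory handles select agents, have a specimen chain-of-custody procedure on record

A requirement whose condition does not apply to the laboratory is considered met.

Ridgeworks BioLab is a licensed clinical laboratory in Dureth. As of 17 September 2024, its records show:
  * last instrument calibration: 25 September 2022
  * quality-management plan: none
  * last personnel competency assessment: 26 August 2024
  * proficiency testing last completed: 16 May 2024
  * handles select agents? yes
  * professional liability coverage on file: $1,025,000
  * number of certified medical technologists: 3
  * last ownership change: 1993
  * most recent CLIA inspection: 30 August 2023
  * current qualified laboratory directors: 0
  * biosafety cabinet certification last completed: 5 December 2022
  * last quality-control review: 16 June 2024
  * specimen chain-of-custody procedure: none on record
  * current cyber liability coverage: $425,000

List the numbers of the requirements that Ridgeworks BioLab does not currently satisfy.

1, 3, 4, 5, 6, 7, 8, 10, 11, 12

1. cyber liability coverage $425,000 < $500,000 → not met
2. personnel competency assessment 22 days ago vs limit 30 → met
3. biosafety cabinet certification 652 days ago vs limit 540 → not met
4. quality-control review 93 days ago vs limit 90 → not met
5. professional liability coverage $1,025,000 < $1,200,000 → not met
6. proficiency testing 124 days ago vs limit 120 → not met
7. qualified laboratory directors 0 < 2 → not met
8. certified medical technologists 3 < 5 → not met
9. instrument calibration 723 days ago vs limit 730 → met
10. CLIA inspection 384 days ago vs limit 270 → not met
11. quality-management plan absent → not met
12. condition 'handles select agents' holds; specimen chain-of-custody procedure absent → not met
Not met: 1, 3, 4, 5, 6, 7, 8, 10, 11, 12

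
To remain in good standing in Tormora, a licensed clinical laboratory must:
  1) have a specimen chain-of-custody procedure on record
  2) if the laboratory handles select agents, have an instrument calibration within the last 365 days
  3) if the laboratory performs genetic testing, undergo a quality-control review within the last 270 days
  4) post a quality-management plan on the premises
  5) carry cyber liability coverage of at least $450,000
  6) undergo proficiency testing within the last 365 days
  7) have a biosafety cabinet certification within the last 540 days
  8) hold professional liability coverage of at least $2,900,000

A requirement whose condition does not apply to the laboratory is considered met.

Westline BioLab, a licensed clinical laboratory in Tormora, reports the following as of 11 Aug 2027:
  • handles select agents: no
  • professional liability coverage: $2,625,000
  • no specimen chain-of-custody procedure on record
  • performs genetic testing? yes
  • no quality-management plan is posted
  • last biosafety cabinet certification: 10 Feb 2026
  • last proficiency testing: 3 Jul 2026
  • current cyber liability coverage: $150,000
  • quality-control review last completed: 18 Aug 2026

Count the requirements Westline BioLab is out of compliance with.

1. specimen chain-of-custody procedure absent → not met
2. condition 'handles select agents' does not hold → requirement n/a → met
3. condition 'performs genetic testing' holds; quality-control review 358 days ago vs limit 270 → not met
4. quality-management plan absent → not met
5. cyber liability coverage $150,000 < $450,000 → not met
6. proficiency testing 404 days ago vs limit 365 → not met
7. biosafety cabinet certification 547 days ago vs limit 540 → not met
8. professional liability coverage $2,625,000 < $2,900,000 → not met
Not met: 7 of 8

7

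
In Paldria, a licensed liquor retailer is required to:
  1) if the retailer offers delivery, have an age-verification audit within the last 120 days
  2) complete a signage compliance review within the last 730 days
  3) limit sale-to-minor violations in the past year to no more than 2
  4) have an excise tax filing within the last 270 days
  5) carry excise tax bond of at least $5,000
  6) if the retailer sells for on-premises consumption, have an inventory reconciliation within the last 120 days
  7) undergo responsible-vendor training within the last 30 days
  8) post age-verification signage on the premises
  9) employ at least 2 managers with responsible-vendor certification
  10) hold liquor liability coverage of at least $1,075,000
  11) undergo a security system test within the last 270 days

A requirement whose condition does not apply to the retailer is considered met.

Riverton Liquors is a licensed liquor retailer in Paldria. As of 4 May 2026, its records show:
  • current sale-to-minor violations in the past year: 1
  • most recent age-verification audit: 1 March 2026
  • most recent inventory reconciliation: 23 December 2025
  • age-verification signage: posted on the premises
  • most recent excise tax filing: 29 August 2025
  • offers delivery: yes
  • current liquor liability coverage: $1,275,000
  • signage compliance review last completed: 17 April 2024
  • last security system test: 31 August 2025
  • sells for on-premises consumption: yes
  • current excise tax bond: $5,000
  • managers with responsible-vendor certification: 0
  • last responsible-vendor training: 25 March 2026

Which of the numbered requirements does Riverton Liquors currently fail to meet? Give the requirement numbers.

2, 6, 7, 9

1. condition 'offers delivery' holds; age-verification audit 64 days ago vs limit 120 → met
2. signage compliance review 747 days ago vs limit 730 → not met
3. sale-to-minor violations in the past year 1 ≤ 2 → met
4. excise tax filing 248 days ago vs limit 270 → met
5. excise tax bond $5,000 ≥ $5,000 → met
6. condition 'sells for on-premises consumption' holds; inventory reconciliation 132 days ago vs limit 120 → not met
7. responsible-vendor training 40 days ago vs limit 30 → not met
8. age-verification signage present → met
9. managers with responsible-vendor certification 0 < 2 → not met
10. liquor liability coverage $1,275,000 ≥ $1,075,000 → met
11. security system test 246 days ago vs limit 270 → met
Not met: 2, 6, 7, 9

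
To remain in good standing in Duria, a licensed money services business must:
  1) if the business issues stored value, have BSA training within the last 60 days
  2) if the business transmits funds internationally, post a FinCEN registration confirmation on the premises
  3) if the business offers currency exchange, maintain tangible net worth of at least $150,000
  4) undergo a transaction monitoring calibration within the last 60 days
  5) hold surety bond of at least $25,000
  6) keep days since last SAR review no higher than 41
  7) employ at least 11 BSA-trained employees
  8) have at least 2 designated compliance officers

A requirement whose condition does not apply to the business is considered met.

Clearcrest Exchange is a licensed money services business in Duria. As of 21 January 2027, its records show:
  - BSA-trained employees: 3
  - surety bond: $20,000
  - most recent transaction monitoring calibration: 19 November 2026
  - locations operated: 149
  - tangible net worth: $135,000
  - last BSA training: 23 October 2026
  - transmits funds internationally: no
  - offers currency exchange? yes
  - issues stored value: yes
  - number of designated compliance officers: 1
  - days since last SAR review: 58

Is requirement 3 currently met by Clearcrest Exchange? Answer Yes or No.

No

3. condition 'offers currency exchange' holds; tangible net worth $135,000 < $150,000 → not met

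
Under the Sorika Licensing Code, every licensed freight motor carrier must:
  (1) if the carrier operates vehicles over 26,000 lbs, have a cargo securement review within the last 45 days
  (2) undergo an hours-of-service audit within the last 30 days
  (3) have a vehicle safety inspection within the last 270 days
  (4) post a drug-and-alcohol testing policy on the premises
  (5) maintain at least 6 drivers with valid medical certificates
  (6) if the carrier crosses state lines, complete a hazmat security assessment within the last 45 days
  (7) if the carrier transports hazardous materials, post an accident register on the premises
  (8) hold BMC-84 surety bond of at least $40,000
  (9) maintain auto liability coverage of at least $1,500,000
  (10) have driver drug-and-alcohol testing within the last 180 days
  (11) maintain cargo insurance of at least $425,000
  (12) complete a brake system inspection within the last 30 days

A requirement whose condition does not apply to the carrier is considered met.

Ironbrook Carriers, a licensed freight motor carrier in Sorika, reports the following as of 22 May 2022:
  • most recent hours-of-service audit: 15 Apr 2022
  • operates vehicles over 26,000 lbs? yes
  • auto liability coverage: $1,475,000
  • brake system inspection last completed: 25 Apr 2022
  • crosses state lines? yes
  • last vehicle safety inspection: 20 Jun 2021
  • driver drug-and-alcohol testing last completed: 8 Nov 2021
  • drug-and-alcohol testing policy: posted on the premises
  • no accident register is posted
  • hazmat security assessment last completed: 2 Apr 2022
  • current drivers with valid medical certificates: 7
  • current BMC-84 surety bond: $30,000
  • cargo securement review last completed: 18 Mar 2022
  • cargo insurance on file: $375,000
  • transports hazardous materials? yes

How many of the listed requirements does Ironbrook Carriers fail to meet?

9

1. condition 'operates vehicles over 26,000 lbs' holds; cargo securement review 65 days ago vs limit 45 → not met
2. hours-of-service audit 37 days ago vs limit 30 → not met
3. vehicle safety inspection 336 days ago vs limit 270 → not met
4. drug-and-alcohol testing policy present → met
5. drivers with valid medical certificates 7 ≥ 6 → met
6. condition 'crosses state lines' holds; hazmat security assessment 50 days ago vs limit 45 → not met
7. condition 'transports hazardous materials' holds; accident register absent → not met
8. BMC-84 surety bond $30,000 < $40,000 → not met
9. auto liability coverage $1,475,000 < $1,500,000 → not met
10. driver drug-and-alcohol testing 195 days ago vs limit 180 → not met
11. cargo insurance $375,000 < $425,000 → not met
12. brake system inspection 27 days ago vs limit 30 → met
Not met: 9 of 12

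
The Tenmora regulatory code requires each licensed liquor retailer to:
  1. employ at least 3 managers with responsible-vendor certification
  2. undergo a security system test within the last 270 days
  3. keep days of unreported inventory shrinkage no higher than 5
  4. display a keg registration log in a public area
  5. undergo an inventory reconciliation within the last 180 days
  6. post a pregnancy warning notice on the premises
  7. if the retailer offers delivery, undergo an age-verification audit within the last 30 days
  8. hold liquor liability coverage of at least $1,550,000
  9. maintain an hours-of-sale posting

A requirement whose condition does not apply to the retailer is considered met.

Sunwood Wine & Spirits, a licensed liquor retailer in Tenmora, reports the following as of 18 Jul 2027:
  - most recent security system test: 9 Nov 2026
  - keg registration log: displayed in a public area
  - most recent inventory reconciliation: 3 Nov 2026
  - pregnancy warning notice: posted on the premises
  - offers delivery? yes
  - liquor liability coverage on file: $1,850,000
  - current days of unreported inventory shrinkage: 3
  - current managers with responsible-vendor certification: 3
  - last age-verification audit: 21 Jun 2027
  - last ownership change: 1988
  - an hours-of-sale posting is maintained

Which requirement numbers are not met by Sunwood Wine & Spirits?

1. managers with responsible-vendor certification 3 ≥ 3 → met
2. security system test 251 days ago vs limit 270 → met
3. days of unreported inventory shrinkage 3 ≤ 5 → met
4. keg registration log present → met
5. inventory reconciliation 257 days ago vs limit 180 → not met
6. pregnancy warning notice present → met
7. condition 'offers delivery' holds; age-verification audit 27 days ago vs limit 30 → met
8. liquor liability coverage $1,850,000 ≥ $1,550,000 → met
9. hours-of-sale posting present → met
Not met: 5

5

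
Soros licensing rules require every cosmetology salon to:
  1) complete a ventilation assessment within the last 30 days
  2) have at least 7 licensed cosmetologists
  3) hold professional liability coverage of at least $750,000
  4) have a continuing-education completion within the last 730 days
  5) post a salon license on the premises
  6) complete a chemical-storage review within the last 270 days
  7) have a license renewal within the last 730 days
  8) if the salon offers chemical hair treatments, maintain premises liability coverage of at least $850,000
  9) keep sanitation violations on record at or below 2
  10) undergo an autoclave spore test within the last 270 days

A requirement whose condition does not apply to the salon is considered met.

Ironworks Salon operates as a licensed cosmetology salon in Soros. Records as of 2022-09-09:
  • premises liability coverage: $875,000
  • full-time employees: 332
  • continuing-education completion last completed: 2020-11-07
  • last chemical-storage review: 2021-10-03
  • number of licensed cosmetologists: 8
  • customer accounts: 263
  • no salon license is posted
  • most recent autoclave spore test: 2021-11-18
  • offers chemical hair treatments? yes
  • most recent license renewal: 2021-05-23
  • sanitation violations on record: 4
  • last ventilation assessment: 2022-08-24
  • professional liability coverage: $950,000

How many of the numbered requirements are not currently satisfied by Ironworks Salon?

1. ventilation assessment 16 days ago vs limit 30 → met
2. licensed cosmetologists 8 ≥ 7 → met
3. professional liability coverage $950,000 ≥ $750,000 → met
4. continuing-education completion 671 days ago vs limit 730 → met
5. salon license absent → not met
6. chemical-storage review 341 days ago vs limit 270 → not met
7. license renewal 474 days ago vs limit 730 → met
8. condition 'offers chemical hair treatments' holds; premises liability coverage $875,000 ≥ $850,000 → met
9. sanitation violations on record 4 > 2 → not met
10. autoclave spore test 295 days ago vs limit 270 → not met
Not met: 4 of 10

4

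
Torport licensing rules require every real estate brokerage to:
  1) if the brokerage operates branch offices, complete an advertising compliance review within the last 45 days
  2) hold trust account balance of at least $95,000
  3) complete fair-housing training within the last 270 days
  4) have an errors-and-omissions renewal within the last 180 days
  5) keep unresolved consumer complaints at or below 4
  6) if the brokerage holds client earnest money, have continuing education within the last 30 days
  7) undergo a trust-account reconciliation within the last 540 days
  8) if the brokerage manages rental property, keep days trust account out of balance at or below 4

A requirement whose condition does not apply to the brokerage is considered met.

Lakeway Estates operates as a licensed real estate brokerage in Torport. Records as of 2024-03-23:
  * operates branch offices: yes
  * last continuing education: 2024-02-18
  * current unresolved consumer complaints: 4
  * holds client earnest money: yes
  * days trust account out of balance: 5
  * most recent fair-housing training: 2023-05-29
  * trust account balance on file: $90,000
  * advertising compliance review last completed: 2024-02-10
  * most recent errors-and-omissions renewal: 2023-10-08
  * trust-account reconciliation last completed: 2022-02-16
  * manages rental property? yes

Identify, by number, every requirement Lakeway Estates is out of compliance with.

2, 3, 6, 7, 8

1. condition 'operates branch offices' holds; advertising compliance review 42 days ago vs limit 45 → met
2. trust account balance $90,000 < $95,000 → not met
3. fair-housing training 299 days ago vs limit 270 → not met
4. errors-and-omissions renewal 167 days ago vs limit 180 → met
5. unresolved consumer complaints 4 ≤ 4 → met
6. condition 'holds client earnest money' holds; continuing education 34 days ago vs limit 30 → not met
7. trust-account reconciliation 766 days ago vs limit 540 → not met
8. condition 'manages rental property' holds; days trust account out of balance 5 > 4 → not met
Not met: 2, 3, 6, 7, 8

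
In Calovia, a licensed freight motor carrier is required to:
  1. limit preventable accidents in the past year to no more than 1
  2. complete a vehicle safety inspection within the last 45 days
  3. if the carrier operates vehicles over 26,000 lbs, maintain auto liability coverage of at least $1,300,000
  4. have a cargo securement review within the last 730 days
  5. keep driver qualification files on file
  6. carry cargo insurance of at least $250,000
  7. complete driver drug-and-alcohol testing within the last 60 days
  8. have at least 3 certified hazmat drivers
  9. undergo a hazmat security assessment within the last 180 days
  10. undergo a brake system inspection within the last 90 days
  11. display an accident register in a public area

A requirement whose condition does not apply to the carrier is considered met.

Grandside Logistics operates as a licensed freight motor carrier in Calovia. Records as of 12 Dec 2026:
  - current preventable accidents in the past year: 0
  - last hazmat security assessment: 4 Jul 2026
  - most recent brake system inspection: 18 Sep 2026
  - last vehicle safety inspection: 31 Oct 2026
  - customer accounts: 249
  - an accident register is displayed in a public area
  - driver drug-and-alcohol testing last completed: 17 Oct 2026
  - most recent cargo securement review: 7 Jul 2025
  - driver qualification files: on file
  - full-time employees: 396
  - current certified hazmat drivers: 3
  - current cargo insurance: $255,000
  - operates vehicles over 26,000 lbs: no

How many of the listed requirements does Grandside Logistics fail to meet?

1. preventable accidents in the past year 0 ≤ 1 → met
2. vehicle safety inspection 42 days ago vs limit 45 → met
3. condition 'operates vehicles over 26,000 lbs' does not hold → requirement n/a → met
4. cargo securement review 523 days ago vs limit 730 → met
5. driver qualification files present → met
6. cargo insurance $255,000 ≥ $250,000 → met
7. driver drug-and-alcohol testing 56 days ago vs limit 60 → met
8. certified hazmat drivers 3 ≥ 3 → met
9. hazmat security assessment 161 days ago vs limit 180 → met
10. brake system inspection 85 days ago vs limit 90 → met
11. accident register present → met
Not met: 0 of 11

0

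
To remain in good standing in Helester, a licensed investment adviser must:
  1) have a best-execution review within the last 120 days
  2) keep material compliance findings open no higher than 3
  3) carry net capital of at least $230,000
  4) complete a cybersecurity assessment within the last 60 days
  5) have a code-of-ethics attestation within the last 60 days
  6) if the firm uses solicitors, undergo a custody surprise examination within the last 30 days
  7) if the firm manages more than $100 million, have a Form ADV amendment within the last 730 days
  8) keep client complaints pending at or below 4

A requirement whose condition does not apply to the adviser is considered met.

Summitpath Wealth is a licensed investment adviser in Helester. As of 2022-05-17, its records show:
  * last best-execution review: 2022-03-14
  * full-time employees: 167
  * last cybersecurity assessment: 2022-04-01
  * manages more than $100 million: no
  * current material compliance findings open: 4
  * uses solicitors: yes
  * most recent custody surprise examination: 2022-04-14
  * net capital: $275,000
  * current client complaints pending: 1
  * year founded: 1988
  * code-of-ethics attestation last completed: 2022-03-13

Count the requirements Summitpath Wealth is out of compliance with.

3

1. best-execution review 64 days ago vs limit 120 → met
2. material compliance findings open 4 > 3 → not met
3. net capital $275,000 ≥ $230,000 → met
4. cybersecurity assessment 46 days ago vs limit 60 → met
5. code-of-ethics attestation 65 days ago vs limit 60 → not met
6. condition 'uses solicitors' holds; custody surprise examination 33 days ago vs limit 30 → not met
7. condition 'manages more than $100 million' does not hold → requirement n/a → met
8. client complaints pending 1 ≤ 4 → met
Not met: 3 of 8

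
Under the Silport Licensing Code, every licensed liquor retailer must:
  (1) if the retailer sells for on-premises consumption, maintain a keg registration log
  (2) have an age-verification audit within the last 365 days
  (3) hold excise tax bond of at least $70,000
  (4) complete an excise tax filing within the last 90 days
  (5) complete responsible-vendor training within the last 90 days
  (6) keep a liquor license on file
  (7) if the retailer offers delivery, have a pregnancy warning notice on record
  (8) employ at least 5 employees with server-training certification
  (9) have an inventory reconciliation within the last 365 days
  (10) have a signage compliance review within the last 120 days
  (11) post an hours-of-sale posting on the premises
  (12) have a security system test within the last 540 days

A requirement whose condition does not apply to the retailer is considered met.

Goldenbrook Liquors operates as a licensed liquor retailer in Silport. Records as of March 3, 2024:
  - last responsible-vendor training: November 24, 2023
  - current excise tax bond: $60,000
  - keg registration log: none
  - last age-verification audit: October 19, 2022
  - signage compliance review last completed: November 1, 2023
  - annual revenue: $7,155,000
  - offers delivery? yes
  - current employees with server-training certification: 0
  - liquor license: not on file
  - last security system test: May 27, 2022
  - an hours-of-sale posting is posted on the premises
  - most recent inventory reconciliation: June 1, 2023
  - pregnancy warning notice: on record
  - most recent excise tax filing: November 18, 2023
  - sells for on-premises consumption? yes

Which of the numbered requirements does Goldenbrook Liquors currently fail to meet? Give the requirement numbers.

1. condition 'sells for on-premises consumption' holds; keg registration log absent → not met
2. age-verification audit 501 days ago vs limit 365 → not met
3. excise tax bond $60,000 < $70,000 → not met
4. excise tax filing 106 days ago vs limit 90 → not met
5. responsible-vendor training 100 days ago vs limit 90 → not met
6. liquor license absent → not met
7. condition 'offers delivery' holds; pregnancy warning notice present → met
8. employees with server-training certification 0 < 5 → not met
9. inventory reconciliation 276 days ago vs limit 365 → met
10. signage compliance review 123 days ago vs limit 120 → not met
11. hours-of-sale posting present → met
12. security system test 646 days ago vs limit 540 → not met
Not met: 1, 2, 3, 4, 5, 6, 8, 10, 12

1, 2, 3, 4, 5, 6, 8, 10, 12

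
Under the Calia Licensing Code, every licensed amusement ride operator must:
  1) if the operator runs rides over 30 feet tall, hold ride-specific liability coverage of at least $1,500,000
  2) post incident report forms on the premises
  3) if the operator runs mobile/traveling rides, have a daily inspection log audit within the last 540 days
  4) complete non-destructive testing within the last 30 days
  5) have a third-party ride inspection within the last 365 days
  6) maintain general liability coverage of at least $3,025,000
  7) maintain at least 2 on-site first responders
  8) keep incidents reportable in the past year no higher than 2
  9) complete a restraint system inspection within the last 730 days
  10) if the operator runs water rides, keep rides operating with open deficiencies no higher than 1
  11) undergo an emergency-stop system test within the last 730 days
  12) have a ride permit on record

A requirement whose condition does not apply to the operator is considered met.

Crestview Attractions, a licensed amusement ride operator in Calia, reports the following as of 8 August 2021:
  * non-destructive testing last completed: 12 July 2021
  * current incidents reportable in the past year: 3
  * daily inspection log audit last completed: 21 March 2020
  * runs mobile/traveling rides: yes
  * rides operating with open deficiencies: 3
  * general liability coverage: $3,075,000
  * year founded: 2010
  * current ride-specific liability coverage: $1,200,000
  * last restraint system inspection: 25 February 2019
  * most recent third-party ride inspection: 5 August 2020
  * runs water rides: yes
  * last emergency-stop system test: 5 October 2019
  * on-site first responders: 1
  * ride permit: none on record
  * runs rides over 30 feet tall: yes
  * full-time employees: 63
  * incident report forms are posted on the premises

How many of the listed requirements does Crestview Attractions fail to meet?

7

1. condition 'runs rides over 30 feet tall' holds; ride-specific liability coverage $1,200,000 < $1,500,000 → not met
2. incident report forms present → met
3. condition 'runs mobile/traveling rides' holds; daily inspection log audit 505 days ago vs limit 540 → met
4. non-destructive testing 27 days ago vs limit 30 → met
5. third-party ride inspection 368 days ago vs limit 365 → not met
6. general liability coverage $3,075,000 ≥ $3,025,000 → met
7. on-site first responders 1 < 2 → not met
8. incidents reportable in the past year 3 > 2 → not met
9. restraint system inspection 895 days ago vs limit 730 → not met
10. condition 'runs water rides' holds; rides operating with open deficiencies 3 > 1 → not met
11. emergency-stop system test 673 days ago vs limit 730 → met
12. ride permit absent → not met
Not met: 7 of 12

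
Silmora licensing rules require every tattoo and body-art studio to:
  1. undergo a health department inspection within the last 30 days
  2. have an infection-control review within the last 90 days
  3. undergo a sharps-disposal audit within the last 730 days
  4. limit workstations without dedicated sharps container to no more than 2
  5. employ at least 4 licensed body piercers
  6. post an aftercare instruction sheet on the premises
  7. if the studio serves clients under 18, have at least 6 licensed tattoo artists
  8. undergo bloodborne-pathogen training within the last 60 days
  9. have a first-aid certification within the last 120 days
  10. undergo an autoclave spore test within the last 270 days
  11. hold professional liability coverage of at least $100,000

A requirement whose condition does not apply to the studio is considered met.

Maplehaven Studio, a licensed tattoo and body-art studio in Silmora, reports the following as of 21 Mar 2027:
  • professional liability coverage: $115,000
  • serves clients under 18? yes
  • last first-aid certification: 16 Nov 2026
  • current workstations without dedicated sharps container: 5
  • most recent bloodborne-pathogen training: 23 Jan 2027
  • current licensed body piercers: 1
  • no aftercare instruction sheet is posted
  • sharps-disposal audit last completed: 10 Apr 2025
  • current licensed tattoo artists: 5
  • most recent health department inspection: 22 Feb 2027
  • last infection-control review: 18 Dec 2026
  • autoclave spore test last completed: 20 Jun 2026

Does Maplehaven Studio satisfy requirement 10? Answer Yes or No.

10. autoclave spore test 274 days ago vs limit 270 → not met

No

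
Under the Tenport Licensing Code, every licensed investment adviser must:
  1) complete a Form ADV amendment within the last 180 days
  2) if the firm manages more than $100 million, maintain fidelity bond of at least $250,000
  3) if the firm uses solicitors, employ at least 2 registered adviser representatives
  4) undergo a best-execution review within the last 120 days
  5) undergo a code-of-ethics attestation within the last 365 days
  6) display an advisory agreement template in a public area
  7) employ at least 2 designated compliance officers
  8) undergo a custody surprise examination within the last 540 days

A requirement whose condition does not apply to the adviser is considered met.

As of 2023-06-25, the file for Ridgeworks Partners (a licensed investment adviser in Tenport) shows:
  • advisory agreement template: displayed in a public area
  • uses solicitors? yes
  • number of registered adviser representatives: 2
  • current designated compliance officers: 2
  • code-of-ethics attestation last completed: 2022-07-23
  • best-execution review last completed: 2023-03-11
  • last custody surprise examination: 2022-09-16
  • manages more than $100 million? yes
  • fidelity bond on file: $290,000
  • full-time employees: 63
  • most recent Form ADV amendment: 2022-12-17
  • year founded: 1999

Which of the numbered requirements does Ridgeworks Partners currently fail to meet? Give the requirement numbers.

1. Form ADV amendment 190 days ago vs limit 180 → not met
2. condition 'manages more than $100 million' holds; fidelity bond $290,000 ≥ $250,000 → met
3. condition 'uses solicitors' holds; registered adviser representatives 2 ≥ 2 → met
4. best-execution review 106 days ago vs limit 120 → met
5. code-of-ethics attestation 337 days ago vs limit 365 → met
6. advisory agreement template present → met
7. designated compliance officers 2 ≥ 2 → met
8. custody surprise examination 282 days ago vs limit 540 → met
Not met: 1

1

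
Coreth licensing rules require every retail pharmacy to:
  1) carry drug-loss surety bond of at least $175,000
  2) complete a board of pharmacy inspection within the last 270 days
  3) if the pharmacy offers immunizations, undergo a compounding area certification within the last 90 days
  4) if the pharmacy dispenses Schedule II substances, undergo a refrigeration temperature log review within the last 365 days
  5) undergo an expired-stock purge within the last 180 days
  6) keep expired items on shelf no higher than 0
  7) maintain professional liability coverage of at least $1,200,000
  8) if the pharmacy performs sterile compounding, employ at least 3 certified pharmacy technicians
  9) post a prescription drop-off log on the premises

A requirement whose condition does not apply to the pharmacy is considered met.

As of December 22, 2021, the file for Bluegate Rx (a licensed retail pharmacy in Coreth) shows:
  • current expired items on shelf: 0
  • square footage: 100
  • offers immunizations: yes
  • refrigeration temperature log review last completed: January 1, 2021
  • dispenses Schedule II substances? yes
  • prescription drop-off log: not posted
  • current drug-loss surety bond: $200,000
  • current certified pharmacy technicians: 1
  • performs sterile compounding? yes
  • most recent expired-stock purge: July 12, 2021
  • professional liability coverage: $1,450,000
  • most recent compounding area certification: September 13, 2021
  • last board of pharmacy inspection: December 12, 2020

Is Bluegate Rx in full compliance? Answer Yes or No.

No

1. drug-loss surety bond $200,000 ≥ $175,000 → met
2. board of pharmacy inspection 375 days ago vs limit 270 → not met
3. condition 'offers immunizations' holds; compounding area certification 100 days ago vs limit 90 → not met
4. condition 'dispenses Schedule II substances' holds; refrigeration temperature log review 355 days ago vs limit 365 → met
5. expired-stock purge 163 days ago vs limit 180 → met
6. expired items on shelf 0 ≤ 0 → met
7. professional liability coverage $1,450,000 ≥ $1,200,000 → met
8. condition 'performs sterile compounding' holds; certified pharmacy technicians 1 < 3 → not met
9. prescription drop-off log absent → not met
Not met: 2, 3, 8, 9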